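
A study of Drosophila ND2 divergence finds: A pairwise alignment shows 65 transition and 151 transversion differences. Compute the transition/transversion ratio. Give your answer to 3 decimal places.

R = 65/151 = 0.430463… ≈ 0.430 (to 3 d.p.).

0.430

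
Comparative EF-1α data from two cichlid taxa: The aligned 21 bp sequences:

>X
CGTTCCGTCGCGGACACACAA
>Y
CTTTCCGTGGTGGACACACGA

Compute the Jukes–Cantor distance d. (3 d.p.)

0.220

The sequences differ at 4 of 21 sites (2, 9, 11, 20), so p = 4/21 ≈ 0.190476.
d = −(3/4) ln(1 − 4p/3) = −0.75 ln(1 − 0.253968) = −0.75 ln(0.746032)
  = −0.75 × (-0.292987) = 0.219740 substitutions/site.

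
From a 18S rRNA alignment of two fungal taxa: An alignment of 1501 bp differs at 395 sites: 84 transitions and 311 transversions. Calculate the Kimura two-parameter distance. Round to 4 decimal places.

P = 84/1501 ≈ 0.055963 and Q = 311/1501 ≈ 0.207195.
Under the Kimura two-parameter model, d = −½ ln(1 − 2P − Q) − ¼ ln(1 − 2Q).
1 − 2P − Q = 0.680879, giving −½ ln(0.680879) = 0.192185.
1 − 2Q = 0.58561, giving −¼ ln(0.58561) = 0.133775.
d = 0.192185 + 0.133775 = 0.325960.

0.3260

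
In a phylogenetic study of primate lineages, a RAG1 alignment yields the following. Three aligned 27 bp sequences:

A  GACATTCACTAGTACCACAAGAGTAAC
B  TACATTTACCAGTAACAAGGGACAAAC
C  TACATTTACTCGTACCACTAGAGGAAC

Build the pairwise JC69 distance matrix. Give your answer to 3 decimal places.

A–B: 9/27 sites differ → p ≈ 0.333333, d = −0.75 ln(1 − 0.444444) = 0.440839 ≈ 0.441.
A–C: 5/27 sites differ → p ≈ 0.185185, d = −0.75 ln(1 − 0.246913) = 0.212681 ≈ 0.213.
B–C: 8/27 sites differ → p ≈ 0.296296, d = −0.75 ln(1 − 0.395061) = 0.376971 ≈ 0.377.

d(A,B) = 0.441, d(A,C) = 0.213, d(B,C) = 0.377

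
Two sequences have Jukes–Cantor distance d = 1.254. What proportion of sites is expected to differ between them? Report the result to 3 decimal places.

0.609

p = (3/4)(1 − e^(−4d/3)) = 0.75 × (1 − e^(-1.672)) = 0.75 × (1 − 0.187871) = 0.609097.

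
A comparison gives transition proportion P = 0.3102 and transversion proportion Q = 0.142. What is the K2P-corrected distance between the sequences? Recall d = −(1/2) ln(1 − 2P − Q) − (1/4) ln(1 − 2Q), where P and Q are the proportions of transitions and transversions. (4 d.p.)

Under the Kimura two-parameter model, d = −½ ln(1 − 2P − Q) − ¼ ln(1 − 2Q).
1 − 2P − Q = 0.2376, giving −½ ln(0.2376) = 0.718583.
1 − 2Q = 0.716, giving −¼ ln(0.716) = 0.083519.
d = 0.718583 + 0.083519 = 0.802102.

0.8021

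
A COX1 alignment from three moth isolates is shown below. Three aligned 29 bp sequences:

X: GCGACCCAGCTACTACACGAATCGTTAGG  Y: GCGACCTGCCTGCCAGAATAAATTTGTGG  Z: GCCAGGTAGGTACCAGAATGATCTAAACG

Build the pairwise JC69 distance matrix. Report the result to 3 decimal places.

X–Y: 13/29 sites differ → p ≈ 0.448276, d = −0.75 ln(1 − 0.597701) = 0.682920 ≈ 0.683.
X–Z: 14/29 sites differ → p ≈ 0.482759, d = −0.75 ln(1 − 0.643679) = 0.773942 ≈ 0.774.
Y–Z: 14/29 sites differ → p ≈ 0.482759, d = −0.75 ln(1 − 0.643679) = 0.773942 ≈ 0.774.

d(X,Y) = 0.683, d(X,Z) = 0.774, d(Y,Z) = 0.774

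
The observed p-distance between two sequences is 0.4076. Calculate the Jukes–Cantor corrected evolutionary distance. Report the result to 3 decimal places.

0.588

d = −(3/4) ln(1 − 4p/3) = −0.75 ln(1 − 0.543467) = −0.75 ln(0.456533)
  = −0.75 × (-0.784094) = 0.588071 substitutions/site.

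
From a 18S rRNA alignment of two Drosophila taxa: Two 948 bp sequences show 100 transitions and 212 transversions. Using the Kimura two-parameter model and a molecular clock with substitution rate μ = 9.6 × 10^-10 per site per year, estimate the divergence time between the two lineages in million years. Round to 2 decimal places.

225.69

P = 100/948 ≈ 0.105485 and Q = 212/948 ≈ 0.223629.
Under the Kimura two-parameter model, d = −½ ln(1 − 2P − Q) − ¼ ln(1 − 2Q).
1 − 2P − Q = 0.565401, giving −½ ln(0.565401) = 0.285110.
1 − 2Q = 0.552742, giving −¼ ln(0.552742) = 0.148216.
d = 0.285110 + 0.148216 = 0.433326.
Under a molecular clock d = 2μt, so t = d/(2μ) = 0.433326 / (2 × 9.6 × 10^-10) = 225.69 million years.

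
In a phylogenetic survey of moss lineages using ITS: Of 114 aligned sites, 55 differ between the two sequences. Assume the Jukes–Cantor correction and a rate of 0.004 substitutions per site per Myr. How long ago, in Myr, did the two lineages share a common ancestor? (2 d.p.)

p = 55/114 ≈ 0.482456.
d = −(3/4) ln(1 − 4p/3) = −0.75 ln(1 − 0.643275) = −0.75 ln(0.356725)
  = −0.75 × (-1.030790) = 0.773093 substitutions/site.
Under a molecular clock d = 2μt, so t = d/(2μ) = 0.773093 / (2 × 0.004) = 96.64 Myr.

96.64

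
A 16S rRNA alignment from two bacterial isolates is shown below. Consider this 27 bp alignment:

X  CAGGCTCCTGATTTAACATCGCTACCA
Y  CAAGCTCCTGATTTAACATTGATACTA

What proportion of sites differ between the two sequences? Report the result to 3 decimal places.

0.148

The sequences differ at 4 of 27 positions (sites 3, 20, 22, 26).
p = 4/27 = 0.148148… ≈ 0.148 (to 3 d.p.).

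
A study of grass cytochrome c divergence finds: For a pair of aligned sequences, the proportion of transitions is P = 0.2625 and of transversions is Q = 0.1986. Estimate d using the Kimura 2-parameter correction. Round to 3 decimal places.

0.769

Under the Kimura two-parameter model, d = −½ ln(1 − 2P − Q) − ¼ ln(1 − 2Q).
1 − 2P − Q = 0.2764, giving −½ ln(0.2764) = 0.642953.
1 − 2Q = 0.6028, giving −¼ ln(0.6028) = 0.126542.
d = 0.642953 + 0.126542 = 0.769495.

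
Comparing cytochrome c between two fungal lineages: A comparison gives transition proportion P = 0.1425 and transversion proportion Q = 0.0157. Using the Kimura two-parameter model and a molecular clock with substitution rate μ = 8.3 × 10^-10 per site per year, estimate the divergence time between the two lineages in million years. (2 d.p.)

Under the Kimura two-parameter model, d = −½ ln(1 − 2P − Q) − ¼ ln(1 − 2Q).
1 − 2P − Q = 0.6993, giving −½ ln(0.6993) = 0.178838.
1 − 2Q = 0.9686, giving −¼ ln(0.9686) = 0.007976.
d = 0.178838 + 0.007976 = 0.186814.
Under a molecular clock d = 2μt, so t = d/(2μ) = 0.186814 / (2 × 8.3 × 10^-10) = 112.54 million years.

112.54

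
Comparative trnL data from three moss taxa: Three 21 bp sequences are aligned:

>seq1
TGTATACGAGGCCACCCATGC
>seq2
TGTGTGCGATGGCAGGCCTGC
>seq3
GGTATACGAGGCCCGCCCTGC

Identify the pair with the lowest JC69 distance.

seq1 and seq3

seq1–seq2: 7/21 differ, p = 0.333, d = 0.441.
seq1–seq3: 4/21 differ, p = 0.190, d = 0.220.
seq2–seq3: 7/21 differ, p = 0.333, d = 0.441.
The smallest distance is between seq1 and seq3.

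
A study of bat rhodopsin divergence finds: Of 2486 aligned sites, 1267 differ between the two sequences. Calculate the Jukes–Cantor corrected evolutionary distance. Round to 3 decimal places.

0.853

p = 1267/2486 ≈ 0.509654.
d = −(3/4) ln(1 − 4p/3) = −0.75 ln(1 − 0.679539) = −0.75 ln(0.320461)
  = −0.75 × (-1.137995) = 0.853496 substitutions/site.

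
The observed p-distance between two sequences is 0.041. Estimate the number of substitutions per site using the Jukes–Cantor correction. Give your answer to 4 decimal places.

d = −(3/4) ln(1 − 4p/3) = −0.75 ln(1 − 0.054667) = −0.75 ln(0.945333)
  = −0.75 × (-0.056218) = 0.042164 substitutions/site.

0.0422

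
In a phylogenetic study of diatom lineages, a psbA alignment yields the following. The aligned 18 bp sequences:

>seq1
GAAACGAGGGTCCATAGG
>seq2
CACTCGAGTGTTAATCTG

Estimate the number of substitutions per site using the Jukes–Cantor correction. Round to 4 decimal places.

0.6735

The sequences differ at 8 of 18 sites (1, 3, 4, 9, 12, 13, 16, 17), so p = 8/18 ≈ 0.444444.
d = −(3/4) ln(1 − 4p/3) = −0.75 ln(1 − 0.592592) = −0.75 ln(0.407408)
  = −0.75 × (-0.897940) = 0.673455 substitutions/site.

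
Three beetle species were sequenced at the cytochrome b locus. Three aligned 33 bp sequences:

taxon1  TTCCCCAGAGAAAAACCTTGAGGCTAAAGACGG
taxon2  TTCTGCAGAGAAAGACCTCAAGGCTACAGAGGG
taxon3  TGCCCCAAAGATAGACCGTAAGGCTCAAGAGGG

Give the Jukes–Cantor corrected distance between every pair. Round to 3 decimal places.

taxon1–taxon2: 7/33 sites differ → p ≈ 0.212121, d = −0.75 ln(1 − 0.282828) = 0.249330 ≈ 0.249.
taxon1–taxon3: 8/33 sites differ → p ≈ 0.242424, d = −0.75 ln(1 − 0.323232) = 0.292820 ≈ 0.293.
taxon2–taxon3: 9/33 sites differ → p ≈ 0.272727, d = −0.75 ln(1 − 0.363636) = 0.338988 ≈ 0.339.

d(taxon1,taxon2) = 0.249, d(taxon1,taxon3) = 0.293, d(taxon2,taxon3) = 0.339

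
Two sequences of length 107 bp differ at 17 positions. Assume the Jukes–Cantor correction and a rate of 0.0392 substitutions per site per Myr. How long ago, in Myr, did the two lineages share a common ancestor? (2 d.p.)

p = 17/107 ≈ 0.158879.
d = −(3/4) ln(1 − 4p/3) = −0.75 ln(1 − 0.211839) = −0.75 ln(0.788161)
  = −0.75 × (-0.238053) = 0.178540 substitutions/site.
Under a molecular clock d = 2μt, so t = d/(2μ) = 0.178540 / (2 × 0.0392) = 2.28 Myr.

2.28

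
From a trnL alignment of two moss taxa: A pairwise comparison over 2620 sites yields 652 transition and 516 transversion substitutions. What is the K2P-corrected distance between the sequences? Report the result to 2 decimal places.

0.72

P = 652/2620 ≈ 0.248855 and Q = 516/2620 ≈ 0.196947.
Under the Kimura two-parameter model, d = −½ ln(1 − 2P − Q) − ¼ ln(1 − 2Q).
1 − 2P − Q = 0.305343, giving −½ ln(0.305343) = 0.593160.
1 − 2Q = 0.606106, giving −¼ ln(0.606106) = 0.125175.
d = 0.593160 + 0.125175 = 0.718335.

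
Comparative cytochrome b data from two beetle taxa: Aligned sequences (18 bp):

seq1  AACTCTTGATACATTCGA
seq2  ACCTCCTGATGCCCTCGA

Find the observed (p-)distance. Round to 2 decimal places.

The sequences differ at 5 of 18 positions (sites 2, 6, 11, 13, 14).
p = 5/18 = 0.277777… ≈ 0.28 (to 2 d.p.).

0.28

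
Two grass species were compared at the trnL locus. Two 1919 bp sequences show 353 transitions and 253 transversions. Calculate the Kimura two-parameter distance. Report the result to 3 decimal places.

0.423

P = 353/1919 ≈ 0.18395 and Q = 253/1919 ≈ 0.131839.
Under the Kimura two-parameter model, d = −½ ln(1 − 2P − Q) − ¼ ln(1 − 2Q).
1 − 2P − Q = 0.500261, giving −½ ln(0.500261) = 0.346313.
1 − 2Q = 0.736322, giving −¼ ln(0.736322) = 0.076522.
d = 0.346313 + 0.076522 = 0.422835.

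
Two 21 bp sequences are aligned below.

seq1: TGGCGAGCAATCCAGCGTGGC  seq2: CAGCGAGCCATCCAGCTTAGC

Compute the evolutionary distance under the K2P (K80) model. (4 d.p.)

Of 21 sites, 3 differences are transitions and 2 are transversions, so P = 3/21 ≈ 0.142857 and Q = 2/21 ≈ 0.095238.
Under the Kimura two-parameter model, d = −½ ln(1 − 2P − Q) − ¼ ln(1 − 2Q).
1 − 2P − Q = 0.619048, giving −½ ln(0.619048) = 0.239786.
1 − 2Q = 0.809524, giving −¼ ln(0.809524) = 0.052827.
d = 0.239786 + 0.052827 = 0.292613.

0.2926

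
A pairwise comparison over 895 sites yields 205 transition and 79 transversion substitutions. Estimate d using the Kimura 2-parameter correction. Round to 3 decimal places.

P = 205/895 ≈ 0.22905 and Q = 79/895 ≈ 0.088268.
Under the Kimura two-parameter model, d = −½ ln(1 − 2P − Q) − ¼ ln(1 − 2Q).
1 − 2P − Q = 0.453632, giving −½ ln(0.453632) = 0.395234.
1 − 2Q = 0.823464, giving −¼ ln(0.823464) = 0.048559.
d = 0.395234 + 0.048559 = 0.443793.

0.444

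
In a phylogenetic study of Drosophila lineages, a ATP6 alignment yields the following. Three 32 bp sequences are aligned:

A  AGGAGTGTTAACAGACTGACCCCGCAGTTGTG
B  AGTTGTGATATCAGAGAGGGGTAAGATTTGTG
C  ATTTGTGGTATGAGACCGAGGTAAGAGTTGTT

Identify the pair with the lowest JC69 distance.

A–B: 14/32 differ, p = 0.438, d = 0.657.
A–C: 14/32 differ, p = 0.438, d = 0.657.
B–C: 8/32 differ, p = 0.250, d = 0.304.
The smallest distance is between B and C.

B and C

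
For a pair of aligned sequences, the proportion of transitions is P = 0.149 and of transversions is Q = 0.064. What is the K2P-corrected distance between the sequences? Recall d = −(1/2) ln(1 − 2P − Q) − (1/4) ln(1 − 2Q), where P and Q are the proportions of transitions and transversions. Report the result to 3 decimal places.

0.259

Under the Kimura two-parameter model, d = −½ ln(1 − 2P − Q) − ¼ ln(1 − 2Q).
1 − 2P − Q = 0.638, giving −½ ln(0.638) = 0.224708.
1 − 2Q = 0.872, giving −¼ ln(0.872) = 0.034241.
d = 0.224708 + 0.034241 = 0.258949.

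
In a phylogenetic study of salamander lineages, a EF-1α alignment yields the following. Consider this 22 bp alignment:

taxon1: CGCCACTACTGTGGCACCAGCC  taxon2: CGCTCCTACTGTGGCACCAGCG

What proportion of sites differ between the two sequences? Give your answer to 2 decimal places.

0.14

The sequences differ at 3 of 22 positions (sites 4, 5, 22).
p = 3/22 = 0.136363… ≈ 0.14 (to 2 d.p.).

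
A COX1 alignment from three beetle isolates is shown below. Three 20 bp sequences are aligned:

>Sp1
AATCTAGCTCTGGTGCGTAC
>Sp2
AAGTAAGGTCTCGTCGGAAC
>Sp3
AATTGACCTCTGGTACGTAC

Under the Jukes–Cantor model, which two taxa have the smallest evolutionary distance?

Sp1 and Sp3

Sp1–Sp2: 8/20 differ, p = 0.400, d = 0.572.
Sp1–Sp3: 4/20 differ, p = 0.200, d = 0.233.
Sp2–Sp3: 8/20 differ, p = 0.400, d = 0.572.
The smallest distance is between Sp1 and Sp3.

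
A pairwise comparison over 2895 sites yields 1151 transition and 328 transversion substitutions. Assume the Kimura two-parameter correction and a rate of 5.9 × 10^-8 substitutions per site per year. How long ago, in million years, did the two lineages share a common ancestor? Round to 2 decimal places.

P = 1151/2895 ≈ 0.397582 and Q = 328/2895 ≈ 0.113299.
Under the Kimura two-parameter model, d = −½ ln(1 − 2P − Q) − ¼ ln(1 − 2Q).
1 − 2P − Q = 0.091537, giving −½ ln(0.091537) = 1.195506.
1 − 2Q = 0.773402, giving −¼ ln(0.773402) = 0.064239.
d = 1.195506 + 0.064239 = 1.259745.
Under a molecular clock d = 2μt, so t = d/(2μ) = 1.259745 / (2 × 5.9 × 10^-8) = 10.68 million years.

10.68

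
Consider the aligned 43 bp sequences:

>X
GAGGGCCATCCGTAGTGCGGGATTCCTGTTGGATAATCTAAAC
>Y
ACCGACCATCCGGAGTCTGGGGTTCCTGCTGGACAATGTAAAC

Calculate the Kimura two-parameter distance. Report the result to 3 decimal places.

0.318

Of 43 sites, 6 differences are transitions and 5 are transversions, so P = 6/43 ≈ 0.139535 and Q = 5/43 ≈ 0.116279.
Under the Kimura two-parameter model, d = −½ ln(1 − 2P − Q) − ¼ ln(1 − 2Q).
1 − 2P − Q = 0.604651, giving −½ ln(0.604651) = 0.251552.
1 − 2Q = 0.767442, giving −¼ ln(0.767442) = 0.066173.
d = 0.251552 + 0.066173 = 0.317725.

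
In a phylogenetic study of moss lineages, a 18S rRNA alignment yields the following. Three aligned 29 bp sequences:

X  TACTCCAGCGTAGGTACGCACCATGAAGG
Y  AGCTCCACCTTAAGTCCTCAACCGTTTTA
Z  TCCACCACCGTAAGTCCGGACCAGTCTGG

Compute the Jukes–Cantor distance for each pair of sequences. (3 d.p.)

X–Y: 15/29 sites differ → p ≈ 0.517241, d = −0.75 ln(1 − 0.689655) = 0.877553 ≈ 0.878.
X–Z: 10/29 sites differ → p ≈ 0.344828, d = −0.75 ln(1 − 0.459771) = 0.461822 ≈ 0.462.
Y–Z: 11/29 sites differ → p ≈ 0.37931, d = −0.75 ln(1 − 0.505747) = 0.528531 ≈ 0.529.

d(X,Y) = 0.878, d(X,Z) = 0.462, d(Y,Z) = 0.529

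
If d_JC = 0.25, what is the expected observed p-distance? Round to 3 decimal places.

p = (3/4)(1 − e^(−4d/3)) = 0.75 × (1 − e^(-0.333333)) = 0.75 × (1 − 0.716532) = 0.212601.

0.213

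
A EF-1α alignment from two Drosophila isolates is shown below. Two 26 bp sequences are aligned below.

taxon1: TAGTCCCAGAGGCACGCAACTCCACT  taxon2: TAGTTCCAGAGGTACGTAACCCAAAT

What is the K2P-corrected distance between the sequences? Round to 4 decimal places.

0.2845

Of 26 sites, 4 differences are transitions and 2 are transversions, so P = 4/26 ≈ 0.153846 and Q = 2/26 ≈ 0.076923.
Under the Kimura two-parameter model, d = −½ ln(1 − 2P − Q) − ¼ ln(1 − 2Q).
1 − 2P − Q = 0.615385, giving −½ ln(0.615385) = 0.242754.
1 − 2Q = 0.846154, giving −¼ ln(0.846154) = 0.041763.
d = 0.242754 + 0.041763 = 0.284517.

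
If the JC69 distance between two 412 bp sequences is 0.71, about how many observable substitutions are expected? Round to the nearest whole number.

189

Invert JC69: p = (3/4)(1 − e^(−4d/3)) = 0.75 × (1 − e^(-0.946667)) = 0.75 × (1 − 0.388032) = 0.458976.
Expected differing sites = pL ≈ 0.458976 × 412 = 189.098112 ≈ 189.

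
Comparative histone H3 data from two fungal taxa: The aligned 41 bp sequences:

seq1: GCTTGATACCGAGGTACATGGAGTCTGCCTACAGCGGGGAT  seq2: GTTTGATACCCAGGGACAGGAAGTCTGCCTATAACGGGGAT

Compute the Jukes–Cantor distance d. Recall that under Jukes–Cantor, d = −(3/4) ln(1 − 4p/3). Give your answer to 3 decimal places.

The sequences differ at 7 of 41 sites (2, 11, 15, 19, 21, 32, 34), so p = 7/41 ≈ 0.170732.
d = −(3/4) ln(1 − 4p/3) = −0.75 ln(1 − 0.227643) = −0.75 ln(0.772357)
  = −0.75 × (-0.258308) = 0.193731 substitutions/site.

0.194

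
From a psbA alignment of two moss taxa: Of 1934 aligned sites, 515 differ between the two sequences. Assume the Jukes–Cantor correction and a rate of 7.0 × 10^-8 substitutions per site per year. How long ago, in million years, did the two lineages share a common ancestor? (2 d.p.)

2.35

p = 515/1934 ≈ 0.266287.
d = −(3/4) ln(1 − 4p/3) = −0.75 ln(1 − 0.355049) = −0.75 ln(0.644951)
  = −0.75 × (-0.438581) = 0.328936 substitutions/site.
Under a molecular clock d = 2μt, so t = d/(2μ) = 0.328936 / (2 × 7.0 × 10^-8) = 2.35 million years.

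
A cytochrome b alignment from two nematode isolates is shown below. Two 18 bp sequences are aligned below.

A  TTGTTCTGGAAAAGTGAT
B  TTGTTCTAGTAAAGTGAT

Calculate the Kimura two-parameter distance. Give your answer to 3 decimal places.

Of 18 sites, 1 differences are transitions and 1 are transversions, so P = 1/18 ≈ 0.055556 and Q = 1/18 ≈ 0.055556.
Under the Kimura two-parameter model, d = −½ ln(1 − 2P − Q) − ¼ ln(1 − 2Q).
1 − 2P − Q = 0.833332, giving −½ ln(0.833332) = 0.091162.
1 − 2Q = 0.888888, giving −¼ ln(0.888888) = 0.029446.
d = 0.091162 + 0.029446 = 0.120608.

0.121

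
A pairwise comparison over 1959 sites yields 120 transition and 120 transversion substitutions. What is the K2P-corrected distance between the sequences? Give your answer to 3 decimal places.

0.134

P = 120/1959 ≈ 0.061256 and Q = 120/1959 ≈ 0.061256.
Under the Kimura two-parameter model, d = −½ ln(1 − 2P − Q) − ¼ ln(1 − 2Q).
1 − 2P − Q = 0.816232, giving −½ ln(0.816232) = 0.101528.
1 − 2Q = 0.877488, giving −¼ ln(0.877488) = 0.032673.
d = 0.101528 + 0.032673 = 0.134201.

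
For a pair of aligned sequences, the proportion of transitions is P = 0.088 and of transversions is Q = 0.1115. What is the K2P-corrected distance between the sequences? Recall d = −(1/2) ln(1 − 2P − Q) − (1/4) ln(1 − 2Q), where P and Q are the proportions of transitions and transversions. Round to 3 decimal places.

Under the Kimura two-parameter model, d = −½ ln(1 − 2P − Q) − ¼ ln(1 − 2Q).
1 − 2P − Q = 0.7125, giving −½ ln(0.7125) = 0.169488.
1 − 2Q = 0.777, giving −¼ ln(0.777) = 0.063079.
d = 0.169488 + 0.063079 = 0.232567.

0.233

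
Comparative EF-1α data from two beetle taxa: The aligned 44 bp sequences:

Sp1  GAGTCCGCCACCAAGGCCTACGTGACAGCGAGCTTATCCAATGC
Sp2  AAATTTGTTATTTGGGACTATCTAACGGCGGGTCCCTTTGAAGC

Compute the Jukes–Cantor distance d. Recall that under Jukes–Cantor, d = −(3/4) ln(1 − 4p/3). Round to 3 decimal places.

The sequences differ at 24 of 44 sites, so p = 24/44 ≈ 0.545455.
d = −(3/4) ln(1 − 4p/3) = −0.75 ln(1 − 0.727273) = −0.75 ln(0.272727)
  = −0.75 × (-1.299284) = 0.974463 substitutions/site.

0.974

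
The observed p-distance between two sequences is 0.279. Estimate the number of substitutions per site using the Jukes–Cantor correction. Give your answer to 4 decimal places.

0.3489

d = −(3/4) ln(1 − 4p/3) = −0.75 ln(1 − 0.372) = −0.75 ln(0.628)
  = −0.75 × (-0.465215) = 0.348911 substitutions/site.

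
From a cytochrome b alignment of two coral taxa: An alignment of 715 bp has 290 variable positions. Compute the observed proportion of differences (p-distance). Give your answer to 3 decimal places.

0.406

p = 290/715 = 0.405594… ≈ 0.406 (to 3 d.p.).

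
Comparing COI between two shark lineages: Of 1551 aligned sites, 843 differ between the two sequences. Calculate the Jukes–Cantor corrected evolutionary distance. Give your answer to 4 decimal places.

0.9674

p = 843/1551 ≈ 0.54352.
d = −(3/4) ln(1 − 4p/3) = −0.75 ln(1 − 0.724693) = −0.75 ln(0.275307)
  = −0.75 × (-1.289868) = 0.967401 substitutions/site.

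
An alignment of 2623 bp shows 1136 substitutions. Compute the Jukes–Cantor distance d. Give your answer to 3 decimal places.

0.646

p = 1136/2623 ≈ 0.433092.
d = −(3/4) ln(1 − 4p/3) = −0.75 ln(1 − 0.577456) = −0.75 ln(0.422544)
  = −0.75 × (-0.861462) = 0.646097 substitutions/site.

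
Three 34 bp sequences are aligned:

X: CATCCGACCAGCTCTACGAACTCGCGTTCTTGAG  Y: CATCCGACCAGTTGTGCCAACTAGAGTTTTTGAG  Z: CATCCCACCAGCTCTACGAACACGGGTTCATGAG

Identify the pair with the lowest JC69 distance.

X and Z

X–Y: 7/34 differ, p = 0.206, d = 0.241.
X–Z: 4/34 differ, p = 0.118, d = 0.128.
Y–Z: 10/34 differ, p = 0.294, d = 0.373.
The smallest distance is between X and Z.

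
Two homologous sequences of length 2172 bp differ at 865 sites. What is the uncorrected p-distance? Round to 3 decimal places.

0.398

p = 865/2172 = 0.398250… ≈ 0.398 (to 3 d.p.).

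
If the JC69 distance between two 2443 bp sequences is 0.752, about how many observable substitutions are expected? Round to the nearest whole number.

Invert JC69: p = (3/4)(1 − e^(−4d/3)) = 0.75 × (1 − e^(-1.002667)) = 0.75 × (1 − 0.366900) = 0.474825.
Expected differing sites = pL ≈ 0.474825 × 2443 = 1159.997475 ≈ 1160.

1160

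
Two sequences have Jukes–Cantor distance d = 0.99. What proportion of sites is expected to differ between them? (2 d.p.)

0.55

p = (3/4)(1 − e^(−4d/3)) = 0.75 × (1 − e^(-1.32)) = 0.75 × (1 − 0.267135) = 0.549649.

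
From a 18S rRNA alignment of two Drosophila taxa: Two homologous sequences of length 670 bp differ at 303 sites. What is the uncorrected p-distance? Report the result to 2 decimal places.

0.45

p = 303/670 = 0.452238… ≈ 0.45 (to 2 d.p.).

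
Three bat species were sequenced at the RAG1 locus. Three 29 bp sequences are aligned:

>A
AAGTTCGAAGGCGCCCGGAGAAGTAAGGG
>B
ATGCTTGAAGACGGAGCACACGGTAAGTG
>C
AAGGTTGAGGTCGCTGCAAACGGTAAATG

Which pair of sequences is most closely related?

B and C

A–B: 14/29 differ, p = 0.483, d = 0.774.
A–C: 13/29 differ, p = 0.448, d = 0.683.
B–C: 8/29 differ, p = 0.276, d = 0.344.
The smallest distance is between B and C.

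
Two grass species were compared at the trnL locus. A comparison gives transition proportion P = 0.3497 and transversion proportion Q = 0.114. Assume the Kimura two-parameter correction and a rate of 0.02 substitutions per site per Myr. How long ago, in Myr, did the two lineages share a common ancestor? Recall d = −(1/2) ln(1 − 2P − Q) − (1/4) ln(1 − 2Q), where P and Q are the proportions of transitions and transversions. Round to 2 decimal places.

Under the Kimura two-parameter model, d = −½ ln(1 − 2P − Q) − ¼ ln(1 − 2Q).
1 − 2P − Q = 0.1866, giving −½ ln(0.1866) = 0.839394.
1 − 2Q = 0.772, giving −¼ ln(0.772) = 0.064693.
d = 0.839394 + 0.064693 = 0.904087.
Under a molecular clock d = 2μt, so t = d/(2μ) = 0.904087 / (2 × 0.02) = 22.60 Myr.

22.60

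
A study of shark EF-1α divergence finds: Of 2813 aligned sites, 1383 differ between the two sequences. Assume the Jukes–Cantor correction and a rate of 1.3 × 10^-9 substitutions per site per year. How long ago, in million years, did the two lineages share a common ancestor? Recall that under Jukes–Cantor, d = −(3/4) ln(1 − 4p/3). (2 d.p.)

307.43

p = 1383/2813 ≈ 0.491646.
d = −(3/4) ln(1 − 4p/3) = −0.75 ln(1 − 0.655528) = −0.75 ln(0.344472)
  = −0.75 × (-1.065742) = 0.799307 substitutions/site.
Under a molecular clock d = 2μt, so t = d/(2μ) = 0.799307 / (2 × 1.3 × 10^-9) = 307.43 million years.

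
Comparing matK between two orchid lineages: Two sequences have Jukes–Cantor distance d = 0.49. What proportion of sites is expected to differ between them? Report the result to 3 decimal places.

p = (3/4)(1 − e^(−4d/3)) = 0.75 × (1 − e^(-0.653333)) = 0.75 × (1 − 0.520309) = 0.359768.

0.360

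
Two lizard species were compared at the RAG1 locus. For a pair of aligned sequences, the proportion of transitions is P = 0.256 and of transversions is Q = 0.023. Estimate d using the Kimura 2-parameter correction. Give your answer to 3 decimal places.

0.395

Under the Kimura two-parameter model, d = −½ ln(1 − 2P − Q) − ¼ ln(1 − 2Q).
1 − 2P − Q = 0.465, giving −½ ln(0.465) = 0.382859.
1 − 2Q = 0.954, giving −¼ ln(0.954) = 0.011773.
d = 0.382859 + 0.011773 = 0.394632.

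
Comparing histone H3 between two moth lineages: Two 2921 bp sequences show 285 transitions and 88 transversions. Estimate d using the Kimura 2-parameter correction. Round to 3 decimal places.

P = 285/2921 ≈ 0.097569 and Q = 88/2921 ≈ 0.030127.
Under the Kimura two-parameter model, d = −½ ln(1 − 2P − Q) − ¼ ln(1 − 2Q).
1 − 2P − Q = 0.774735, giving −½ ln(0.774735) = 0.127617.
1 − 2Q = 0.939746, giving −¼ ln(0.939746) = 0.015536.
d = 0.127617 + 0.015536 = 0.143153.

0.143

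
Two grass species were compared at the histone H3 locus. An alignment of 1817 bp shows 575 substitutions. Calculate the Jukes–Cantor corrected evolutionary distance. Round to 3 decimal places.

p = 575/1817 ≈ 0.316456.
d = −(3/4) ln(1 − 4p/3) = −0.75 ln(1 − 0.421941) = −0.75 ln(0.578059)
  = −0.75 × (-0.548079) = 0.411059 substitutions/site.

0.411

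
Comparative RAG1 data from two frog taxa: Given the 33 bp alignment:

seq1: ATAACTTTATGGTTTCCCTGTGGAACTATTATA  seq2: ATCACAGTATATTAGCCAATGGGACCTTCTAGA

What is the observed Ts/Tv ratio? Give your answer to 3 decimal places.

Transitions are A↔G and C↔T; transversions are all other mismatches.
Transitions: 2. Transversions: 13.
R = 2/13 = 0.153846… ≈ 0.154 (to 3 d.p.).

0.154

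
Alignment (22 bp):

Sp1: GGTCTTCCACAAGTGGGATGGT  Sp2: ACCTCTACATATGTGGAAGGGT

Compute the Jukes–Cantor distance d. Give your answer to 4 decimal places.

The sequences differ at 10 of 22 sites (1, 2, 3, 4, 5, 7, 10, 12, 17, 19), so p = 10/22 ≈ 0.454545.
d = −(3/4) ln(1 − 4p/3) = −0.75 ln(1 − 0.60606) = −0.75 ln(0.39394)
  = −0.75 × (-0.931557) = 0.698668 substitutions/site.

0.6987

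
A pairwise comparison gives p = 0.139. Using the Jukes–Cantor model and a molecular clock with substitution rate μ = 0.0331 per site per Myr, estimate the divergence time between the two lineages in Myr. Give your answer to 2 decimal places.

d = −(3/4) ln(1 − 4p/3) = −0.75 ln(1 − 0.185333) = −0.75 ln(0.814667)
  = −0.75 × (-0.204976) = 0.153732 substitutions/site.
Under a molecular clock d = 2μt, so t = d/(2μ) = 0.153732 / (2 × 0.0331) = 2.32 Myr.

2.32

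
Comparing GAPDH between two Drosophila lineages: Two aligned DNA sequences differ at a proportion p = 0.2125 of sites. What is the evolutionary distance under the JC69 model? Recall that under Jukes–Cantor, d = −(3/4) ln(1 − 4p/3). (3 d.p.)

d = −(3/4) ln(1 − 4p/3) = −0.75 ln(1 − 0.283333) = −0.75 ln(0.716667)
  = −0.75 × (-0.333144) = 0.249858 substitutions/site.

0.250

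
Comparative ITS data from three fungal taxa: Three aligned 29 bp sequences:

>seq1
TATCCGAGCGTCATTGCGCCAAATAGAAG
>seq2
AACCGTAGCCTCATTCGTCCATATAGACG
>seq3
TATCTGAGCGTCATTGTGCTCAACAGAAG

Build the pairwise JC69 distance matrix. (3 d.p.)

seq1–seq2: 10/29 sites differ → p ≈ 0.344828, d = −0.75 ln(1 − 0.459771) = 0.461822 ≈ 0.462.
seq1–seq3: 5/29 sites differ → p ≈ 0.172414, d = −0.75 ln(1 − 0.229885) = 0.195912 ≈ 0.196.
seq2–seq3: 13/29 sites differ → p ≈ 0.448276, d = −0.75 ln(1 − 0.597701) = 0.682920 ≈ 0.683.

d(seq1,seq2) = 0.462, d(seq1,seq3) = 0.196, d(seq2,seq3) = 0.683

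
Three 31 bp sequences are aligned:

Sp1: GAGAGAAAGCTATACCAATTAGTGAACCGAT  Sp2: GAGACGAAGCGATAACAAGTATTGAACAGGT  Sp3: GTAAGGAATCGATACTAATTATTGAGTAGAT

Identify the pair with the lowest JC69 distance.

Sp1 and Sp2

Sp1–Sp2: 8/31 differ, p = 0.258, d = 0.316.
Sp1–Sp3: 10/31 differ, p = 0.323, d = 0.422.
Sp2–Sp3: 10/31 differ, p = 0.323, d = 0.422.
The smallest distance is between Sp1 and Sp2.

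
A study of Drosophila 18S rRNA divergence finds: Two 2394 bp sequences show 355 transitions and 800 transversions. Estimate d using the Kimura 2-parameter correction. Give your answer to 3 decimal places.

0.774

P = 355/2394 ≈ 0.148287 and Q = 800/2394 ≈ 0.334169.
Under the Kimura two-parameter model, d = −½ ln(1 − 2P − Q) − ¼ ln(1 − 2Q).
1 − 2P − Q = 0.369257, giving −½ ln(0.369257) = 0.498131.
1 − 2Q = 0.331662, giving −¼ ln(0.331662) = 0.275910.
d = 0.498131 + 0.275910 = 0.774041.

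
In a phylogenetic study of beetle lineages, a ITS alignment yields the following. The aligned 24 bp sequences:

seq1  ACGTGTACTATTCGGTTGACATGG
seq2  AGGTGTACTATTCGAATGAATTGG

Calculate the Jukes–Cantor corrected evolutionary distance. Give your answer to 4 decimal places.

The sequences differ at 5 of 24 sites (2, 15, 16, 20, 21), so p = 5/24 ≈ 0.208333.
d = −(3/4) ln(1 − 4p/3) = −0.75 ln(1 − 0.277777) = −0.75 ln(0.722223)
  = −0.75 × (-0.325421) = 0.244066 substitutions/site.

0.2441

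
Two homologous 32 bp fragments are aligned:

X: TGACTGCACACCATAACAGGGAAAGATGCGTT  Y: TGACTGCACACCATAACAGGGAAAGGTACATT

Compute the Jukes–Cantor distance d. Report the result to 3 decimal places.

0.100

The sequences differ at 3 of 32 sites (26, 28, 30), so p = 3/32 = 0.09375.
d = −(3/4) ln(1 − 4p/3) = −0.75 ln(1 − 0.125) = −0.75 ln(0.875)
  = −0.75 × (-0.133531) = 0.100148 substitutions/site.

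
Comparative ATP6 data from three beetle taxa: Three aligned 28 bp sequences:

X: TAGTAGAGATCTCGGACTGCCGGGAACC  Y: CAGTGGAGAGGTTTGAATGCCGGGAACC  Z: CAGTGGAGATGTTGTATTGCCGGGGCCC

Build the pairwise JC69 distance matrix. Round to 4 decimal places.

d(X,Y) = 0.3041, d(X,Z) = 0.3597, d(Y,Z) = 0.2524

X–Y: 7/28 sites differ → p = 0.25, d = −0.75 ln(1 − 0.333333) = 0.304098 ≈ 0.3041.
X–Z: 8/28 sites differ → p ≈ 0.285714, d = −0.75 ln(1 − 0.380952) = 0.359679 ≈ 0.3597.
Y–Z: 6/28 sites differ → p ≈ 0.214286, d = −0.75 ln(1 − 0.285715) = 0.252355 ≈ 0.2524.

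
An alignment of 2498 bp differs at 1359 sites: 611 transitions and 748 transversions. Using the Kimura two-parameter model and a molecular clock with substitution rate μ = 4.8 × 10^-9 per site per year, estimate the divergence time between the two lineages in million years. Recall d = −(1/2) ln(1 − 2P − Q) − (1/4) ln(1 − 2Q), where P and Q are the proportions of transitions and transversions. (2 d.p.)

P = 611/2498 ≈ 0.244596 and Q = 748/2498 ≈ 0.29944.
Under the Kimura two-parameter model, d = −½ ln(1 − 2P − Q) − ¼ ln(1 − 2Q).
1 − 2P − Q = 0.211368, giving −½ ln(0.211368) = 0.777077.
1 − 2Q = 0.40112, giving −¼ ln(0.40112) = 0.228374.
d = 0.777077 + 0.228374 = 1.005451.
Under a molecular clock d = 2μt, so t = d/(2μ) = 1.005451 / (2 × 4.8 × 10^-9) = 104.73 million years.

104.73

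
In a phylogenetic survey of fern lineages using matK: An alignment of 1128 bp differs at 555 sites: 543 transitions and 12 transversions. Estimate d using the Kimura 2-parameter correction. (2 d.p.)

P = 543/1128 ≈ 0.481383 and Q = 12/1128 ≈ 0.010638.
Under the Kimura two-parameter model, d = −½ ln(1 − 2P − Q) − ¼ ln(1 − 2Q).
1 − 2P − Q = 0.026596, giving −½ ln(0.026596) = 1.813497.
1 − 2Q = 0.978724, giving −¼ ln(0.978724) = 0.005376.
d = 1.813497 + 0.005376 = 1.818873.

1.82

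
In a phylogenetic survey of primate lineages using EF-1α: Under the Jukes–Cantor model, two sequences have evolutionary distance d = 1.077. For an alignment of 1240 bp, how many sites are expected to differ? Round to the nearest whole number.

Invert JC69: p = (3/4)(1 − e^(−4d/3)) = 0.75 × (1 − e^(-1.436)) = 0.75 × (1 − 0.237877) = 0.571592.
Expected differing sites = pL ≈ 0.571592 × 1240 = 708.77408 ≈ 709.

709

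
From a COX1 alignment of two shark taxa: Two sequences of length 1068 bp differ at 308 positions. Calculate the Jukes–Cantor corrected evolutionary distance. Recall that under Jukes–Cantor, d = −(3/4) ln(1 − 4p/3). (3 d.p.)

0.364

p = 308/1068 ≈ 0.28839.
d = −(3/4) ln(1 − 4p/3) = −0.75 ln(1 − 0.38452) = −0.75 ln(0.61548)
  = −0.75 × (-0.485353) = 0.364015 substitutions/site.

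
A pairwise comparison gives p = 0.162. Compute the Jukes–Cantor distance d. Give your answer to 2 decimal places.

0.18

d = −(3/4) ln(1 − 4p/3) = −0.75 ln(1 − 0.216) = −0.75 ln(0.784)
  = −0.75 × (-0.243346) = 0.182510 substitutions/site.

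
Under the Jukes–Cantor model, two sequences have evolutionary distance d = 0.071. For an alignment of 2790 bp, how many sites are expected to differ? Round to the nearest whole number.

Invert JC69: p = (3/4)(1 − e^(−4d/3)) = 0.75 × (1 − e^(-0.094667)) = 0.75 × (1 − 0.909676) = 0.067743.
Expected differing sites = pL ≈ 0.067743 × 2790 = 189.00297 ≈ 189.

189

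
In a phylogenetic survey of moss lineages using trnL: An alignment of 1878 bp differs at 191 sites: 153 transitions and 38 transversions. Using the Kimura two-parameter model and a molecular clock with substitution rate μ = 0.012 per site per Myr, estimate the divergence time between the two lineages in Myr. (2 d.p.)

P = 153/1878 ≈ 0.08147 and Q = 38/1878 ≈ 0.020234.
Under the Kimura two-parameter model, d = −½ ln(1 − 2P − Q) − ¼ ln(1 − 2Q).
1 − 2P − Q = 0.816826, giving −½ ln(0.816826) = 0.101165.
1 − 2Q = 0.959532, giving −¼ ln(0.959532) = 0.010327.
d = 0.101165 + 0.010327 = 0.111492.
Under a molecular clock d = 2μt, so t = d/(2μ) = 0.111492 / (2 × 0.012) = 4.65 Myr.

4.65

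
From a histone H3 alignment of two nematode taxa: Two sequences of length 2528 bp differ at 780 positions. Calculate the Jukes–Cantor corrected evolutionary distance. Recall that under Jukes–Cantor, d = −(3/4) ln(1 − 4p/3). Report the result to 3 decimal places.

p = 780/2528 ≈ 0.308544.
d = −(3/4) ln(1 − 4p/3) = −0.75 ln(1 − 0.411392) = −0.75 ln(0.588608)
  = −0.75 × (-0.529995) = 0.397496 substitutions/site.

0.397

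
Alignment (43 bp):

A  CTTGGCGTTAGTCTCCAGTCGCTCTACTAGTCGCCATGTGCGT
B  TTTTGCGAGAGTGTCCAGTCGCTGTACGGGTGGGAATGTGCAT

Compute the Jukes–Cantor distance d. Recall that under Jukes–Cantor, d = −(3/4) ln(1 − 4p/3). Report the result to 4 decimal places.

The sequences differ at 12 of 43 sites, so p = 12/43 ≈ 0.27907.
d = −(3/4) ln(1 − 4p/3) = −0.75 ln(1 − 0.372093) = −0.75 ln(0.627907)
  = −0.75 × (-0.465363) = 0.349022 substitutions/site.

0.3490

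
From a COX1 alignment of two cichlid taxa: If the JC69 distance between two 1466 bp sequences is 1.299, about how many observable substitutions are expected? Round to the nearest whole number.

Invert JC69: p = (3/4)(1 − e^(−4d/3)) = 0.75 × (1 − e^(-1.732)) = 0.75 × (1 − 0.176930) = 0.617303.
Expected differing sites = pL ≈ 0.617303 × 1466 = 904.966198 ≈ 905.

905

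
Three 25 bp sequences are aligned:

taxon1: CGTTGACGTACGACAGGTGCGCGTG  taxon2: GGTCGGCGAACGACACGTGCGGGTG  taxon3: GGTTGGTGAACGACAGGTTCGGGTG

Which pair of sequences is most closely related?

taxon1–taxon2: 6/25 differ, p = 0.240, d = 0.289.
taxon1–taxon3: 6/25 differ, p = 0.240, d = 0.289.
taxon2–taxon3: 4/25 differ, p = 0.160, d = 0.180.
The smallest distance is between taxon2 and taxon3.

taxon2 and taxon3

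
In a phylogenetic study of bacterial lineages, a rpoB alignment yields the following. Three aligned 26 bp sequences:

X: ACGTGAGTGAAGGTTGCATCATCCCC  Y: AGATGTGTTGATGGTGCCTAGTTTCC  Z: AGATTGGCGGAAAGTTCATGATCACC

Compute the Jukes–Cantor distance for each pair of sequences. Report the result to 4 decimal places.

d(X,Y) = 0.7166, d(X,Z) = 0.7166, d(Y,Z) = 0.7166

X–Y: 12/26 sites differ → p ≈ 0.461538, d = −0.75 ln(1 − 0.615384) = 0.716632 ≈ 0.7166.
X–Z: 12/26 sites differ → p ≈ 0.461538, d = −0.75 ln(1 − 0.615384) = 0.716632 ≈ 0.7166.
Y–Z: 12/26 sites differ → p ≈ 0.461538, d = −0.75 ln(1 − 0.615384) = 0.716632 ≈ 0.7166.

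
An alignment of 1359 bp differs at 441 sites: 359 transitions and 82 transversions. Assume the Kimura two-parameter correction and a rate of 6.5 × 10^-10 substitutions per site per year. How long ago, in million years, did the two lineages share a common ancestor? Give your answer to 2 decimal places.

P = 359/1359 ≈ 0.264165 and Q = 82/1359 ≈ 0.060338.
Under the Kimura two-parameter model, d = −½ ln(1 − 2P − Q) − ¼ ln(1 − 2Q).
1 − 2P − Q = 0.411332, giving −½ ln(0.411332) = 0.444177.
1 − 2Q = 0.879324, giving −¼ ln(0.879324) = 0.032150.
d = 0.444177 + 0.032150 = 0.476327.
Under a molecular clock d = 2μt, so t = d/(2μ) = 0.476327 / (2 × 6.5 × 10^-10) = 366.41 million years.

366.41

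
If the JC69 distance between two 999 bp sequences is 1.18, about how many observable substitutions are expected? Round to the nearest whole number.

594

Invert JC69: p = (3/4)(1 − e^(−4d/3)) = 0.75 × (1 − e^(-1.573333)) = 0.75 × (1 − 0.207353) = 0.594485.
Expected differing sites = pL ≈ 0.594485 × 999 = 593.890515 ≈ 594.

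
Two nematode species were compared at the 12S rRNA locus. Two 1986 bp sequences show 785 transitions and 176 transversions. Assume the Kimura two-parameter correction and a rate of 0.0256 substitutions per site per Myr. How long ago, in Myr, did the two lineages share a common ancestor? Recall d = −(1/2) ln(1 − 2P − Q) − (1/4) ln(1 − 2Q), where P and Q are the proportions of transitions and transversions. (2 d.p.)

21.59

P = 785/1986 ≈ 0.395267 and Q = 176/1986 ≈ 0.08862.
Under the Kimura two-parameter model, d = −½ ln(1 − 2P − Q) − ¼ ln(1 − 2Q).
1 − 2P − Q = 0.120846, giving −½ ln(0.120846) = 1.056619.
1 − 2Q = 0.82276, giving −¼ ln(0.82276) = 0.048773.
d = 1.056619 + 0.048773 = 1.105392.
Under a molecular clock d = 2μt, so t = d/(2μ) = 1.105392 / (2 × 0.0256) = 21.59 Myr.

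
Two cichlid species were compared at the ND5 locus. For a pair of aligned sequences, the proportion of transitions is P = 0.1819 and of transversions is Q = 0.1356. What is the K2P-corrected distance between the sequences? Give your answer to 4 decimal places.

Under the Kimura two-parameter model, d = −½ ln(1 − 2P − Q) − ¼ ln(1 − 2Q).
1 − 2P − Q = 0.5006, giving −½ ln(0.5006) = 0.345974.
1 − 2Q = 0.7288, giving −¼ ln(0.7288) = 0.079089.
d = 0.345974 + 0.079089 = 0.425063.

0.4251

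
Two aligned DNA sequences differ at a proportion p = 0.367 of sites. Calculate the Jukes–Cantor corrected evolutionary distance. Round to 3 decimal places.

0.504

d = −(3/4) ln(1 − 4p/3) = −0.75 ln(1 − 0.489333) = −0.75 ln(0.510667)
  = −0.75 × (-0.672038) = 0.504029 substitutions/site.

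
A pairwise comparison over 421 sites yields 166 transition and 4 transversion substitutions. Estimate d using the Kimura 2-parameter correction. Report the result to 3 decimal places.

P = 166/421 ≈ 0.394299 and Q = 4/421 ≈ 0.009501.
Under the Kimura two-parameter model, d = −½ ln(1 − 2P − Q) − ¼ ln(1 − 2Q).
1 − 2P − Q = 0.201901, giving −½ ln(0.201901) = 0.799989.
1 − 2Q = 0.980998, giving −¼ ln(0.980998) = 0.004796.
d = 0.799989 + 0.004796 = 0.804785.

0.805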